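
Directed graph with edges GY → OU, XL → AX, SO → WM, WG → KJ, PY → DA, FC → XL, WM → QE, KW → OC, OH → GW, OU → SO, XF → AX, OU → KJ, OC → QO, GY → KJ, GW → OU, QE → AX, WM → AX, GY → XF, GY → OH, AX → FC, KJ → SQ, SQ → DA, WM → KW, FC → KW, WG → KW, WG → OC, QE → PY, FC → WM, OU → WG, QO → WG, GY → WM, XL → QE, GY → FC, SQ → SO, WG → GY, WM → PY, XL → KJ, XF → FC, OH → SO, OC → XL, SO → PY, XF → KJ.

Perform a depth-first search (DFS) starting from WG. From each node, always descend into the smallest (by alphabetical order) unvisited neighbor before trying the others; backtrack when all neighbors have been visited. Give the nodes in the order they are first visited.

Visit WG
WG → GY
GY → FC
FC → KW
KW → OC
OC → QO
OC → XL
XL → AX
XL → KJ
KJ → SQ
SQ → DA
SQ → SO
SO → PY
SO → WM
WM → QE
GY → OH
OH → GW
GW → OU
GY → XF

WG → GY → FC → KW → OC → QO → XL → AX → KJ → SQ → DA → SO → PY → WM → QE → OH → GW → OU → XF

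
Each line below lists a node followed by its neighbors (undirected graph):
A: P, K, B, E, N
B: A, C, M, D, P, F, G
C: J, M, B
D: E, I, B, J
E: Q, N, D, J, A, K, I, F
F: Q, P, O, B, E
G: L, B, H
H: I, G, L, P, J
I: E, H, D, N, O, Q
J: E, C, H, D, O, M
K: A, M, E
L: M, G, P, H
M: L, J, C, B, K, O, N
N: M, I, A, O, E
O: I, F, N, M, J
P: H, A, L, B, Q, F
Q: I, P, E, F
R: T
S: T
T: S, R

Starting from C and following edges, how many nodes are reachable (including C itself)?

17

BFS from C visits: C, B, J, M, A, D, F, G, P, E, H, O, K, L, N, I, Q
Reachable nodes: 17 of 20 total.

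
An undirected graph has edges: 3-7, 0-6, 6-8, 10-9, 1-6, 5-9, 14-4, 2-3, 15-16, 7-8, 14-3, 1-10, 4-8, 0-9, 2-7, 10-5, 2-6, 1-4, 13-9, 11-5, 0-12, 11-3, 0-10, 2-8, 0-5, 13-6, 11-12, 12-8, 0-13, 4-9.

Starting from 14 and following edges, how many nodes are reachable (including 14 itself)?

15

BFS from 14 visits: 14, 3, 4, 2, 7, 11, 1, 8, 9, 6, 5, 12, 10, 0, 13
Reachable nodes: 15 of 17 total.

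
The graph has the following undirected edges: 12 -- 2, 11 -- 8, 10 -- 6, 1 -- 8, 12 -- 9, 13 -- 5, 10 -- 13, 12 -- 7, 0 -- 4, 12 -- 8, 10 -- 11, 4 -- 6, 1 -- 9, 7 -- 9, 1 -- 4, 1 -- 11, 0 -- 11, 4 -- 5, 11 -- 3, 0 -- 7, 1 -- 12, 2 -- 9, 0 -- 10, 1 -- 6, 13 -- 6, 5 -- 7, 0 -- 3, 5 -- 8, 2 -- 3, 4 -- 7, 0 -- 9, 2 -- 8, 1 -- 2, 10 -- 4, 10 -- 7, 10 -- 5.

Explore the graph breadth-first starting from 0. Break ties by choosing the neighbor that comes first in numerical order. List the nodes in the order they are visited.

0, 3, 4, 7, 9, 10, 11, 2, 1, 5, 6, 12, 13, 8

Visit 0; enqueue 3, 4, 7, 9, 10, 11 → queue [3, 4, 7, 9, 10, 11]
Visit 3; enqueue 2 → queue [4, 7, 9, 10, 11, 2]
Visit 4; enqueue 1, 5, 6 → queue [7, 9, 10, 11, 2, 1, 5, 6]
Visit 7; enqueue 12 → queue [9, 10, 11, 2, 1, 5, 6, 12]
Visit 9 → queue [10, 11, 2, 1, 5, 6, 12]
Visit 10; enqueue 13 → queue [11, 2, 1, 5, 6, 12, 13]
Visit 11; enqueue 8 → queue [2, 1, 5, 6, 12, 13, 8]
Visit 2 → queue [1, 5, 6, 12, 13, 8]
Visit 1 → queue [5, 6, 12, 13, 8]
Visit 5 → queue [6, 12, 13, 8]
Visit 6 → queue [12, 13, 8]
Visit 12 → queue [13, 8]
Visit 13 → queue [8]
Visit 8 → queue []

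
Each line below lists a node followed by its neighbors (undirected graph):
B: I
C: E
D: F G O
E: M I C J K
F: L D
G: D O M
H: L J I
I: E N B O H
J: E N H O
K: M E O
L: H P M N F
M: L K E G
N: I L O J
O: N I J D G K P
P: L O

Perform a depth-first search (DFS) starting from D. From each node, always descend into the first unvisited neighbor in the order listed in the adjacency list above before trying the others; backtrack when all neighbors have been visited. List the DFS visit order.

Visit D
D → F
F → L
L → H
H → J
J → E
E → M
M → K
K → O
O → N
N → I
I → B
O → G
O → P
E → C

D, F, L, H, J, E, M, K, O, N, I, B, G, P, C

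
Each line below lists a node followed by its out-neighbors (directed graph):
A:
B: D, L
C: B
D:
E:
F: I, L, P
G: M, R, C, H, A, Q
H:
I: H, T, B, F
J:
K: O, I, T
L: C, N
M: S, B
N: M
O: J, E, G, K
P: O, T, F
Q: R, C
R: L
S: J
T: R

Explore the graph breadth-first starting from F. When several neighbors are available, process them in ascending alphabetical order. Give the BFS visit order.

Visit F; enqueue I, L, P → queue [I, L, P]
Visit I; enqueue B, H, T → queue [L, P, B, H, T]
Visit L; enqueue C, N → queue [P, B, H, T, C, N]
Visit P; enqueue O → queue [B, H, T, C, N, O]
Visit B; enqueue D → queue [H, T, C, N, O, D]
Visit H → queue [T, C, N, O, D]
Visit T; enqueue R → queue [C, N, O, D, R]
Visit C → queue [N, O, D, R]
Visit N; enqueue M → queue [O, D, R, M]
Visit O; enqueue E, G, J, K → queue [D, R, M, E, G, J, K]
Visit D → queue [R, M, E, G, J, K]
Visit R → queue [M, E, G, J, K]
Visit M; enqueue S → queue [E, G, J, K, S]
Visit E → queue [G, J, K, S]
Visit G; enqueue A, Q → queue [J, K, S, A, Q]
Visit J → queue [K, S, A, Q]
Visit K → queue [S, A, Q]
Visit S → queue [A, Q]
Visit A → queue [Q]
Visit Q → queue []

F, I, L, P, B, H, T, C, N, O, D, R, M, E, G, J, K, S, A, Q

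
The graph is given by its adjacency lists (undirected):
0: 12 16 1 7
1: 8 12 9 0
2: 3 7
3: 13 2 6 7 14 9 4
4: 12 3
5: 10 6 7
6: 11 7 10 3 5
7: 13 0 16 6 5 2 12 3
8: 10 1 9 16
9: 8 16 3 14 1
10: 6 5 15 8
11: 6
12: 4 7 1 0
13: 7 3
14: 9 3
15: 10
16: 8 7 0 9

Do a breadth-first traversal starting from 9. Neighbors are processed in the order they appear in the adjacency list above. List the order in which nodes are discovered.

Visit 9; enqueue 8, 16, 3, 14, 1 → queue [8, 16, 3, 14, 1]
Visit 8; enqueue 10 → queue [16, 3, 14, 1, 10]
Visit 16; enqueue 7, 0 → queue [3, 14, 1, 10, 7, 0]
Visit 3; enqueue 13, 2, 6, 4 → queue [14, 1, 10, 7, 0, 13, 2, 6, 4]
Visit 14 → queue [1, 10, 7, 0, 13, 2, 6, 4]
Visit 1; enqueue 12 → queue [10, 7, 0, 13, 2, 6, 4, 12]
Visit 10; enqueue 5, 15 → queue [7, 0, 13, 2, 6, 4, 12, 5, 15]
Visit 7 → queue [0, 13, 2, 6, 4, 12, 5, 15]
Visit 0 → queue [13, 2, 6, 4, 12, 5, 15]
Visit 13 → queue [2, 6, 4, 12, 5, 15]
Visit 2 → queue [6, 4, 12, 5, 15]
Visit 6; enqueue 11 → queue [4, 12, 5, 15, 11]
Visit 4 → queue [12, 5, 15, 11]
Visit 12 → queue [5, 15, 11]
Visit 5 → queue [15, 11]
Visit 15 → queue [11]
Visit 11 → queue []

9, 8, 16, 3, 14, 1, 10, 7, 0, 13, 2, 6, 4, 12, 5, 15, 11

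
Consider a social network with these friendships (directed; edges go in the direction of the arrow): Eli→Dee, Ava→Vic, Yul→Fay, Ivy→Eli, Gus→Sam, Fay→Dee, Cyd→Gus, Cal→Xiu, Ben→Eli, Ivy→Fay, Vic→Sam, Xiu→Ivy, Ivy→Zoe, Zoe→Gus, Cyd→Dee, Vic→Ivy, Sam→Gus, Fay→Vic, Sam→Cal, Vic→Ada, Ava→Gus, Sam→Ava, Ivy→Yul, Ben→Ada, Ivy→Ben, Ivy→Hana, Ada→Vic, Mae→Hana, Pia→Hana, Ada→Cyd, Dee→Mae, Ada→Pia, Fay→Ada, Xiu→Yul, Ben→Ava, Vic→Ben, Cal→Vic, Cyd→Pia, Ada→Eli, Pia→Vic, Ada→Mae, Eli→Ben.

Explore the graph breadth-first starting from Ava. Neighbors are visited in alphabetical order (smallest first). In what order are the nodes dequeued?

Ava Gus Vic Sam Ada Ben Ivy Cal Cyd Eli Mae Pia Fay Hana Yul Zoe Xiu Dee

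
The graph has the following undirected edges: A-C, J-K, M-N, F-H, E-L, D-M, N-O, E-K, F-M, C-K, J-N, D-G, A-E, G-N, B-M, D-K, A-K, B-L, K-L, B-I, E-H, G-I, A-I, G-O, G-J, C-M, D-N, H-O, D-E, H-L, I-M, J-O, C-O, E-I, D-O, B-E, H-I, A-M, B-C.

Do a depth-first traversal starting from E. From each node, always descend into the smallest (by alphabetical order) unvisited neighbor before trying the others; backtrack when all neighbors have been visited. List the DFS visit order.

Visit E
E → A
A → C
C → B
B → I
I → G
G → D
D → K
K → J
J → N
N → M
M → F
F → H
H → L
H → O

E, A, C, B, I, G, D, K, J, N, M, F, H, L, O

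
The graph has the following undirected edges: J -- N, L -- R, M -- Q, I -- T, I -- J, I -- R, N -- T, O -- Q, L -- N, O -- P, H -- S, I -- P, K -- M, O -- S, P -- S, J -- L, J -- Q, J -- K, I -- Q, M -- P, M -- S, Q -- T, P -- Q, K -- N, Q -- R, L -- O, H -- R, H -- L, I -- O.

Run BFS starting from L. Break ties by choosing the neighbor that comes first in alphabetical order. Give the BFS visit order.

Visit L; enqueue H, J, N, O, R → queue [H, J, N, O, R]
Visit H; enqueue S → queue [J, N, O, R, S]
Visit J; enqueue I, K, Q → queue [N, O, R, S, I, K, Q]
Visit N; enqueue T → queue [O, R, S, I, K, Q, T]
Visit O; enqueue P → queue [R, S, I, K, Q, T, P]
Visit R → queue [S, I, K, Q, T, P]
Visit S; enqueue M → queue [I, K, Q, T, P, M]
Visit I → queue [K, Q, T, P, M]
Visit K → queue [Q, T, P, M]
Visit Q → queue [T, P, M]
Visit T → queue [P, M]
Visit P → queue [M]
Visit M → queue []

L, H, J, N, O, R, S, I, K, Q, T, P, M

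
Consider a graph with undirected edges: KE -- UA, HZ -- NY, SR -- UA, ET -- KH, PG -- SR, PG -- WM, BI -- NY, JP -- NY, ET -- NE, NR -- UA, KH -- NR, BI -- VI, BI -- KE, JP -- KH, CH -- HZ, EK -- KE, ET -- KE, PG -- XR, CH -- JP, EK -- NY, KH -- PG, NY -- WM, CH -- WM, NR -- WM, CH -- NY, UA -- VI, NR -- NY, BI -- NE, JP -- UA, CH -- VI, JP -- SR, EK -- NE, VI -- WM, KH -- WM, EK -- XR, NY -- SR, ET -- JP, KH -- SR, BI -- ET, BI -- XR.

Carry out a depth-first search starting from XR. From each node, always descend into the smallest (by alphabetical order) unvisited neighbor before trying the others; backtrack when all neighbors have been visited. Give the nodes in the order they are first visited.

Visit XR
XR → BI
BI → ET
ET → JP
JP → CH
CH → HZ
HZ → NY
NY → EK
EK → KE
KE → UA
UA → NR
NR → KH
KH → PG
PG → SR
PG → WM
WM → VI
EK → NE

XR → BI → ET → JP → CH → HZ → NY → EK → KE → UA → NR → KH → PG → SR → WM → VI → NE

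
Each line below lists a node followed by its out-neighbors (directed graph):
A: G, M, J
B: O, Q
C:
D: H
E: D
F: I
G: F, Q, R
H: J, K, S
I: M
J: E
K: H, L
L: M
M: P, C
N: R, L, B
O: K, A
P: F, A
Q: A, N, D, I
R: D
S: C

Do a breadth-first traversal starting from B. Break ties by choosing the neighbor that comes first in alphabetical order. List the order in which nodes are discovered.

B, O, Q, A, K, D, I, N, G, J, M, H, L, R, F, E, C, P, S

Visit B; enqueue O, Q → queue [O, Q]
Visit O; enqueue A, K → queue [Q, A, K]
Visit Q; enqueue D, I, N → queue [A, K, D, I, N]
Visit A; enqueue G, J, M → queue [K, D, I, N, G, J, M]
Visit K; enqueue H, L → queue [D, I, N, G, J, M, H, L]
Visit D → queue [I, N, G, J, M, H, L]
Visit I → queue [N, G, J, M, H, L]
Visit N; enqueue R → queue [G, J, M, H, L, R]
Visit G; enqueue F → queue [J, M, H, L, R, F]
Visit J; enqueue E → queue [M, H, L, R, F, E]
Visit M; enqueue C, P → queue [H, L, R, F, E, C, P]
Visit H; enqueue S → queue [L, R, F, E, C, P, S]
Visit L → queue [R, F, E, C, P, S]
Visit R → queue [F, E, C, P, S]
Visit F → queue [E, C, P, S]
Visit E → queue [C, P, S]
Visit C → queue [P, S]
Visit P → queue [S]
Visit S → queue []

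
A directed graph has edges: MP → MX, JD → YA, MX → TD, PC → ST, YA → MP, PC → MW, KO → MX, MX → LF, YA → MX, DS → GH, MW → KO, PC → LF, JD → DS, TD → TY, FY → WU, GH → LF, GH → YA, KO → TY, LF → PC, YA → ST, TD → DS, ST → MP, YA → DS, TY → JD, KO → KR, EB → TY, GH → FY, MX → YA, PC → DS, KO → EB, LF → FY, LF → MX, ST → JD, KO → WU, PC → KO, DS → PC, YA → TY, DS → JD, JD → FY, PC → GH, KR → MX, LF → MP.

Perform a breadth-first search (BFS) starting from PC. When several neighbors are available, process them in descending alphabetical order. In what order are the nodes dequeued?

PC → ST → MW → LF → KO → GH → DS → MP → JD → MX → FY → WU → TY → KR → EB → YA → TD

Visit PC; enqueue ST, MW, LF, KO, GH, DS → queue [ST, MW, LF, KO, GH, DS]
Visit ST; enqueue MP, JD → queue [MW, LF, KO, GH, DS, MP, JD]
Visit MW → queue [LF, KO, GH, DS, MP, JD]
Visit LF; enqueue MX, FY → queue [KO, GH, DS, MP, JD, MX, FY]
Visit KO; enqueue WU, TY, KR, EB → queue [GH, DS, MP, JD, MX, FY, WU, TY, KR, EB]
Visit GH; enqueue YA → queue [DS, MP, JD, MX, FY, WU, TY, KR, EB, YA]
Visit DS → queue [MP, JD, MX, FY, WU, TY, KR, EB, YA]
Visit MP → queue [JD, MX, FY, WU, TY, KR, EB, YA]
Visit JD → queue [MX, FY, WU, TY, KR, EB, YA]
Visit MX; enqueue TD → queue [FY, WU, TY, KR, EB, YA, TD]
Visit FY → queue [WU, TY, KR, EB, YA, TD]
Visit WU → queue [TY, KR, EB, YA, TD]
Visit TY → queue [KR, EB, YA, TD]
Visit KR → queue [EB, YA, TD]
Visit EB → queue [YA, TD]
Visit YA → queue [TD]
Visit TD → queue []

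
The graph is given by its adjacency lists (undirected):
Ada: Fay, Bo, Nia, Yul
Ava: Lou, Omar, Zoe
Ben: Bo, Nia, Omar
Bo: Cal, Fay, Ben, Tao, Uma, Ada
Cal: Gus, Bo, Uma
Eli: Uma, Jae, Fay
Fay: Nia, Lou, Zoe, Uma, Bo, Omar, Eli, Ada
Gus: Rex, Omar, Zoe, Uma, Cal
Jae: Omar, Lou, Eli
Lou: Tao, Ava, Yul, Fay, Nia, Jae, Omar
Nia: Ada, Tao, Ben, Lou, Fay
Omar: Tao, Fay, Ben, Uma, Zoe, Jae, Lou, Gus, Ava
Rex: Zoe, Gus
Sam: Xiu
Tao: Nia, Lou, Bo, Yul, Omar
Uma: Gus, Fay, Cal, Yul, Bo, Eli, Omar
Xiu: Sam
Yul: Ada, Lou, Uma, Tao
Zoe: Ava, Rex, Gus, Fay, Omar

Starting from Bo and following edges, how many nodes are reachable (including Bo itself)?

17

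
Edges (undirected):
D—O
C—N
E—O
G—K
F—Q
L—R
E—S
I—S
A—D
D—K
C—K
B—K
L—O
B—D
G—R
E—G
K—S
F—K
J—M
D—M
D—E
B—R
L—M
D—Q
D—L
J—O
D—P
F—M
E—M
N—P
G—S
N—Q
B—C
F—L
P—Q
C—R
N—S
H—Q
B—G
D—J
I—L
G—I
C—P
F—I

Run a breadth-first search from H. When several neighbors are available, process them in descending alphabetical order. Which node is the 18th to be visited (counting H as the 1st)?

Visit H; enqueue Q → queue [Q]
Visit Q; enqueue P, N, F, D → queue [P, N, F, D]
Visit P; enqueue C → queue [N, F, D, C]
Visit N; enqueue S → queue [F, D, C, S]
Visit F; enqueue M, L, K, I → queue [D, C, S, M, L, K, I]
Visit D; enqueue O, J, E, B, A → queue [C, S, M, L, K, I, O, J, E, B, A]
Visit C; enqueue R → queue [S, M, L, K, I, O, J, E, B, A, R]
Visit S; enqueue G → queue [M, L, K, I, O, J, E, B, A, R, G]
Visit M → queue [L, K, I, O, J, E, B, A, R, G]
Visit L → queue [K, I, O, J, E, B, A, R, G]
Visit K → queue [I, O, J, E, B, A, R, G]
Visit I → queue [O, J, E, B, A, R, G]
Visit O → queue [J, E, B, A, R, G]
Visit J → queue [E, B, A, R, G]
Visit E → queue [B, A, R, G]
Visit B → queue [A, R, G]
Visit A → queue [R, G]
Visit R → queue [G]
Visit G → queue []

Visit order: H, Q, P, N, F, D, C, S, M, L, K, I, O, J, E, B, A, R, G

R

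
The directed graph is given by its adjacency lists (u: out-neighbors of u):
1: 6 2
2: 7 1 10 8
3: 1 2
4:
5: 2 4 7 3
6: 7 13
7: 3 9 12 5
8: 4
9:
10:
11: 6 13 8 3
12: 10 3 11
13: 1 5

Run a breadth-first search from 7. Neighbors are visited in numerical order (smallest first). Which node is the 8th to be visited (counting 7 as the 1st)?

Visit 7; enqueue 3, 5, 9, 12 → queue [3, 5, 9, 12]
Visit 3; enqueue 1, 2 → queue [5, 9, 12, 1, 2]
Visit 5; enqueue 4 → queue [9, 12, 1, 2, 4]
Visit 9 → queue [12, 1, 2, 4]
Visit 12; enqueue 10, 11 → queue [1, 2, 4, 10, 11]
Visit 1; enqueue 6 → queue [2, 4, 10, 11, 6]
Visit 2; enqueue 8 → queue [4, 10, 11, 6, 8]
Visit 4 → queue [10, 11, 6, 8]
Visit 10 → queue [11, 6, 8]
Visit 11; enqueue 13 → queue [6, 8, 13]
Visit 6 → queue [8, 13]
Visit 8 → queue [13]
Visit 13 → queue []

Visit order: 7, 3, 5, 9, 12, 1, 2, 4, 10, 11, 6, 8, 13

4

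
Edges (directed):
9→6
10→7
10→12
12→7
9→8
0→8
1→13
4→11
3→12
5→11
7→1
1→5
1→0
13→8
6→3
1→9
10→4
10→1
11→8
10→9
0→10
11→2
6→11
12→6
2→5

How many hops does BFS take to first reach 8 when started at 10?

2

Level 0: 10
Level 1: 1, 4, 7, 9, 12
Level 2: 0, 5, 6, 8, 11, 13
Level 3: 2, 3
8 first appears at level 2.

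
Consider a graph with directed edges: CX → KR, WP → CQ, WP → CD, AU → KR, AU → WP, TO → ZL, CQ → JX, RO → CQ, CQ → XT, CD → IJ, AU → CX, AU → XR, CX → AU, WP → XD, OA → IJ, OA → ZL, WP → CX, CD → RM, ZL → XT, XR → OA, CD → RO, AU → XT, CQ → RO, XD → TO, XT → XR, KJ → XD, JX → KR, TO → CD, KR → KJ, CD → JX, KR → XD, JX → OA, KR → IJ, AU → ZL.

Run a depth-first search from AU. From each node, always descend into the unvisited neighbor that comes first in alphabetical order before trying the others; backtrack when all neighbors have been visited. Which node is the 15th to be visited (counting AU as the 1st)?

RO

Visit AU
AU → CX
CX → KR
KR → IJ
KR → KJ
KJ → XD
XD → TO
TO → CD
CD → JX
JX → OA
OA → ZL
ZL → XT
XT → XR
CD → RM
CD → RO
RO → CQ
AU → WP

Visit order: AU, CX, KR, IJ, KJ, XD, TO, CD, JX, OA, ZL, XT, XR, RM, RO, CQ, WP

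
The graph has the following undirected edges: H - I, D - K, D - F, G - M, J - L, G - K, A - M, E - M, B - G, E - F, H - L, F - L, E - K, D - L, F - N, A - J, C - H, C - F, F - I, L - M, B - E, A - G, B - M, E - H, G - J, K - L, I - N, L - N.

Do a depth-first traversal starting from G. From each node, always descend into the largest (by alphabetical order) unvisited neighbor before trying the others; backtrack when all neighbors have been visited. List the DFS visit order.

Visit G
G → M
M → L
L → N
N → I
I → H
H → E
E → K
K → D
D → F
F → C
E → B
L → J
J → A

G M L N I H E K D F C B J A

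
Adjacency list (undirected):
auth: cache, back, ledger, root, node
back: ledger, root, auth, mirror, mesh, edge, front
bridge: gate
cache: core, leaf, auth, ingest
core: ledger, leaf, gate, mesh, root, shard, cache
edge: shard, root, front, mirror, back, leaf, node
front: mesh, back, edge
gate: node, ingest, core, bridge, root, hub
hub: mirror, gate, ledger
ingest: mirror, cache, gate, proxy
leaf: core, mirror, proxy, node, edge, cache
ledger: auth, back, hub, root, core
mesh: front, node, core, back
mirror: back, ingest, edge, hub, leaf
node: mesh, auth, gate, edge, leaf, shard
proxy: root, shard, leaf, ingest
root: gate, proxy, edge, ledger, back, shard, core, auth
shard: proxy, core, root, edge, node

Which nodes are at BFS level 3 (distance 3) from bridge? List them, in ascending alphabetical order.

auth, back, cache, edge, leaf, ledger, mesh, mirror, proxy, shard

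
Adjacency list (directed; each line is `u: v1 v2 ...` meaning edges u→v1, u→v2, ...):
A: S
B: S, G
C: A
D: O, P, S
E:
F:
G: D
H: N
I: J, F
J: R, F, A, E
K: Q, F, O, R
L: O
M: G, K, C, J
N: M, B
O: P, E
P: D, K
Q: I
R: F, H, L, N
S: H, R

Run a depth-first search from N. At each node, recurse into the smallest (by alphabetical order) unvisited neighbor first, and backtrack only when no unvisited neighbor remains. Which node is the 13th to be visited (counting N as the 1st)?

A

Visit N
N → B
B → G
G → D
D → O
O → E
O → P
P → K
K → F
K → Q
Q → I
I → J
J → A
A → S
S → H
S → R
R → L
N → M
M → C

Visit order: N, B, G, D, O, E, P, K, F, Q, I, J, A, S, H, R, L, M, C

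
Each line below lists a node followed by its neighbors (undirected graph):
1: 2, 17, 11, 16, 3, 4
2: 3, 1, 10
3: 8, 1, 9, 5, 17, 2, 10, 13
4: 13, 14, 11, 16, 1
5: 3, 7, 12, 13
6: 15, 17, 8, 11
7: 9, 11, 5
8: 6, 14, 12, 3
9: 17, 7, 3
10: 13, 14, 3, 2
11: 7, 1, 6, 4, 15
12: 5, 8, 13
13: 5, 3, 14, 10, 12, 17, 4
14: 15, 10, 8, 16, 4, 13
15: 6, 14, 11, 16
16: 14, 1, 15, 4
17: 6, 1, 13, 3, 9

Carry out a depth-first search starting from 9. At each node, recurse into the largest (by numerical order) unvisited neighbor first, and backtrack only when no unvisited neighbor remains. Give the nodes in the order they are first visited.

9 → 17 → 13 → 14 → 16 → 15 → 11 → 7 → 5 → 12 → 8 → 6 → 3 → 10 → 2 → 1 → 4

Visit 9
9 → 17
17 → 13
13 → 14
14 → 16
16 → 15
15 → 11
11 → 7
7 → 5
5 → 12
12 → 8
8 → 6
8 → 3
3 → 10
10 → 2
2 → 1
1 → 4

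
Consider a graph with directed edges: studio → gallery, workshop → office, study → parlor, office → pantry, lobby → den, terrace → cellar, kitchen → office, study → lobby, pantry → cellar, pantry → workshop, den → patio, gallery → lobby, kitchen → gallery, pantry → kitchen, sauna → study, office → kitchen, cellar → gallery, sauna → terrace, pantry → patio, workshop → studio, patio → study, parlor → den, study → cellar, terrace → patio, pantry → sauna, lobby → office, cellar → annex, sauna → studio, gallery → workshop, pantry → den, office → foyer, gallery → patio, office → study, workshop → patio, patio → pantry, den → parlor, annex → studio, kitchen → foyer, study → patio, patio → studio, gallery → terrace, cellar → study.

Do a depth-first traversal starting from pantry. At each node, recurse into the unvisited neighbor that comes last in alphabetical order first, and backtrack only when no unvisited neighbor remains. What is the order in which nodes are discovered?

pantry, workshop, studio, gallery, terrace, patio, study, parlor, den, lobby, office, kitchen, foyer, cellar, annex, sauna

Visit pantry
pantry → workshop
workshop → studio
studio → gallery
gallery → terrace
terrace → patio
patio → study
study → parlor
parlor → den
study → lobby
lobby → office
office → kitchen
kitchen → foyer
study → cellar
cellar → annex
pantry → sauna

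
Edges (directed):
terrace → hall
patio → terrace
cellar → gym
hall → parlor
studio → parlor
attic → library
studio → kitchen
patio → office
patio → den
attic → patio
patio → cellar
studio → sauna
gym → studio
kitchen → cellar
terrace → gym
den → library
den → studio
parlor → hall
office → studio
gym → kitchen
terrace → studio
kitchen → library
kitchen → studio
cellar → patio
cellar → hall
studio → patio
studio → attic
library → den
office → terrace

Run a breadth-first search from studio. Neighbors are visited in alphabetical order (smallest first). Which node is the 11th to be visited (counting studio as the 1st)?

office

Visit studio; enqueue attic, kitchen, parlor, patio, sauna → queue [attic, kitchen, parlor, patio, sauna]
Visit attic; enqueue library → queue [kitchen, parlor, patio, sauna, library]
Visit kitchen; enqueue cellar → queue [parlor, patio, sauna, library, cellar]
Visit parlor; enqueue hall → queue [patio, sauna, library, cellar, hall]
Visit patio; enqueue den, office, terrace → queue [sauna, library, cellar, hall, den, office, terrace]
Visit sauna → queue [library, cellar, hall, den, office, terrace]
Visit library → queue [cellar, hall, den, office, terrace]
Visit cellar; enqueue gym → queue [hall, den, office, terrace, gym]
Visit hall → queue [den, office, terrace, gym]
Visit den → queue [office, terrace, gym]
Visit office → queue [terrace, gym]
Visit terrace → queue [gym]
Visit gym → queue []

Visit order: studio, attic, kitchen, parlor, patio, sauna, library, cellar, hall, den, office, terrace, gym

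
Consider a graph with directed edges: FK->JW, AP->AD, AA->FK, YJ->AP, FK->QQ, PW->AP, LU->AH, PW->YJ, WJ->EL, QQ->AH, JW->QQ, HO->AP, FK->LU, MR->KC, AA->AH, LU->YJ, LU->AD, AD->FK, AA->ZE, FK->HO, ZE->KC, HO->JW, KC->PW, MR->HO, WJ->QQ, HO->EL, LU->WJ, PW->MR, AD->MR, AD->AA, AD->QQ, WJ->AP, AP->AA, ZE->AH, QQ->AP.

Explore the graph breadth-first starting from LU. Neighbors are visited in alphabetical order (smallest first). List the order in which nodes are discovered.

LU, AD, AH, WJ, YJ, AA, FK, MR, QQ, AP, EL, ZE, HO, JW, KC, PW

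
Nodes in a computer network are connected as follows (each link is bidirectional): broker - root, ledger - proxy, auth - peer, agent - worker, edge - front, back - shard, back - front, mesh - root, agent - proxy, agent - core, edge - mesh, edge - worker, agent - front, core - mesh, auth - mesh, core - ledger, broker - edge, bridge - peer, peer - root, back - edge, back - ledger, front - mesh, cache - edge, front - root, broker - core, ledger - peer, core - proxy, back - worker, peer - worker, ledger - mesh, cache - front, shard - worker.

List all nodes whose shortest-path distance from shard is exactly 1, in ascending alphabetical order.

back, worker

Level 0: shard
Level 1: back, worker
Level 2: agent, edge, front, ledger, peer
Level 3: auth, bridge, broker, cache, core, mesh, proxy, root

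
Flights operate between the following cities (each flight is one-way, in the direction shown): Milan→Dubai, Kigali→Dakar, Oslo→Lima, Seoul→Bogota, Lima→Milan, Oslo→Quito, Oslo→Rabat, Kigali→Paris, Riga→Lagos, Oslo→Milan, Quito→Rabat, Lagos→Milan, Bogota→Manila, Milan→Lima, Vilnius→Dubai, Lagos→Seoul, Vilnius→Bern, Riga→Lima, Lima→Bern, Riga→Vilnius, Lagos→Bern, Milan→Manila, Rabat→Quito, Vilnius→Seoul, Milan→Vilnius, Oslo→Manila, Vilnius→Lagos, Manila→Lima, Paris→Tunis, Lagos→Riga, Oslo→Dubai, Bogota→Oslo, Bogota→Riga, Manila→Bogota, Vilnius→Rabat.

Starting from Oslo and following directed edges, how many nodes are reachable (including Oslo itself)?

13

BFS from Oslo visits: Oslo, Rabat, Quito, Milan, Manila, Lima, Dubai, Vilnius, Bogota, Bern, Seoul, Lagos, Riga
Reachable nodes: 13 of 17 total.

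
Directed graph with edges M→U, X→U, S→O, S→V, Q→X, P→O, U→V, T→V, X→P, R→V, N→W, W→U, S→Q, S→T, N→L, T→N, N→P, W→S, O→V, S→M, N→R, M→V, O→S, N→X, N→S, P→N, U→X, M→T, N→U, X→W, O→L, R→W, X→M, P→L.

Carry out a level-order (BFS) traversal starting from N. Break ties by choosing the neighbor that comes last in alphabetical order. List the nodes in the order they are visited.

Visit N; enqueue X, W, U, S, R, P, L → queue [X, W, U, S, R, P, L]
Visit X; enqueue M → queue [W, U, S, R, P, L, M]
Visit W → queue [U, S, R, P, L, M]
Visit U; enqueue V → queue [S, R, P, L, M, V]
Visit S; enqueue T, Q, O → queue [R, P, L, M, V, T, Q, O]
Visit R → queue [P, L, M, V, T, Q, O]
Visit P → queue [L, M, V, T, Q, O]
Visit L → queue [M, V, T, Q, O]
Visit M → queue [V, T, Q, O]
Visit V → queue [T, Q, O]
Visit T → queue [Q, O]
Visit Q → queue [O]
Visit O → queue []

N → X → W → U → S → R → P → L → M → V → T → Q → O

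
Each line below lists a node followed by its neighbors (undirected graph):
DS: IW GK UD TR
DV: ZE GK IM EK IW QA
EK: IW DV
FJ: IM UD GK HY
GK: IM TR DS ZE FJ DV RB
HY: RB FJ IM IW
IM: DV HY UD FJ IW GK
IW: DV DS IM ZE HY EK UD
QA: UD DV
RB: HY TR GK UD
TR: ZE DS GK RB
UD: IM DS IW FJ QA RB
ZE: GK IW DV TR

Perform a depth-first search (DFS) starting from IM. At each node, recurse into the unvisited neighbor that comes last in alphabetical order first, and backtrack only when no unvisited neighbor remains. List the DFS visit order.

IM, UD, RB, TR, ZE, IW, HY, FJ, GK, DV, QA, EK, DS

Visit IM
IM → UD
UD → RB
RB → TR
TR → ZE
ZE → IW
IW → HY
HY → FJ
FJ → GK
GK → DV
DV → QA
DV → EK
GK → DS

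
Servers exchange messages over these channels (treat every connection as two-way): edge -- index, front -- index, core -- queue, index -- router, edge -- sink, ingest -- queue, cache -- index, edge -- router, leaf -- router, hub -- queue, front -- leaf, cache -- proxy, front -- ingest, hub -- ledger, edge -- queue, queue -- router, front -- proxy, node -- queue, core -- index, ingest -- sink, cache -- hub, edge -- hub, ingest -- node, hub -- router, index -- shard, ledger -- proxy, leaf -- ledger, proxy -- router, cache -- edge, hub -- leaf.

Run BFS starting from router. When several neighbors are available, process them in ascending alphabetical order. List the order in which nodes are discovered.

router edge hub index leaf proxy queue cache sink ledger core front shard ingest node

Visit router; enqueue edge, hub, index, leaf, proxy, queue → queue [edge, hub, index, leaf, proxy, queue]
Visit edge; enqueue cache, sink → queue [hub, index, leaf, proxy, queue, cache, sink]
Visit hub; enqueue ledger → queue [index, leaf, proxy, queue, cache, sink, ledger]
Visit index; enqueue core, front, shard → queue [leaf, proxy, queue, cache, sink, ledger, core, front, shard]
Visit leaf → queue [proxy, queue, cache, sink, ledger, core, front, shard]
Visit proxy → queue [queue, cache, sink, ledger, core, front, shard]
Visit queue; enqueue ingest, node → queue [cache, sink, ledger, core, front, shard, ingest, node]
Visit cache → queue [sink, ledger, core, front, shard, ingest, node]
Visit sink → queue [ledger, core, front, shard, ingest, node]
Visit ledger → queue [core, front, shard, ingest, node]
Visit core → queue [front, shard, ingest, node]
Visit front → queue [shard, ingest, node]
Visit shard → queue [ingest, node]
Visit ingest → queue [node]
Visit node → queue []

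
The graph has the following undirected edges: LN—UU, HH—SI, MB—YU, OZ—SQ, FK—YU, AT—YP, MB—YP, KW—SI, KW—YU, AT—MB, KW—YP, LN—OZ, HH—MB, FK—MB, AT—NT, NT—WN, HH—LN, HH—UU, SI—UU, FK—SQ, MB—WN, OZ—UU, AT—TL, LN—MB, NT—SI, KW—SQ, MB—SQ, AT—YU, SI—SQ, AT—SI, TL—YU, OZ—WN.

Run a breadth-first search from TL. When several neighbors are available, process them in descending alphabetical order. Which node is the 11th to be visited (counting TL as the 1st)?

SQ

Visit TL; enqueue YU, AT → queue [YU, AT]
Visit YU; enqueue MB, KW, FK → queue [AT, MB, KW, FK]
Visit AT; enqueue YP, SI, NT → queue [MB, KW, FK, YP, SI, NT]
Visit MB; enqueue WN, SQ, LN, HH → queue [KW, FK, YP, SI, NT, WN, SQ, LN, HH]
Visit KW → queue [FK, YP, SI, NT, WN, SQ, LN, HH]
Visit FK → queue [YP, SI, NT, WN, SQ, LN, HH]
Visit YP → queue [SI, NT, WN, SQ, LN, HH]
Visit SI; enqueue UU → queue [NT, WN, SQ, LN, HH, UU]
Visit NT → queue [WN, SQ, LN, HH, UU]
Visit WN; enqueue OZ → queue [SQ, LN, HH, UU, OZ]
Visit SQ → queue [LN, HH, UU, OZ]
Visit LN → queue [HH, UU, OZ]
Visit HH → queue [UU, OZ]
Visit UU → queue [OZ]
Visit OZ → queue []

Visit order: TL, YU, AT, MB, KW, FK, YP, SI, NT, WN, SQ, LN, HH, UU, OZ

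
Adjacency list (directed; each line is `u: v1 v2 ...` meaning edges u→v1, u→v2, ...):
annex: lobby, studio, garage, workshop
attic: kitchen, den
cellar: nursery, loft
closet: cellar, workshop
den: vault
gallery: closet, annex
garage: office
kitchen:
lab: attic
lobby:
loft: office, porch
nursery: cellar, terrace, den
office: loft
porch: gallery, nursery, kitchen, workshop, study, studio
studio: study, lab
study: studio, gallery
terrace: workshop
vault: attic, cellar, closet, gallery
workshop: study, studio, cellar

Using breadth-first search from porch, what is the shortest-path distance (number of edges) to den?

Level 0: porch
Level 1: gallery, kitchen, nursery, studio, study, workshop
Level 2: annex, cellar, closet, den, lab, terrace
Level 3: attic, garage, lobby, loft, vault
Level 4: office
den first appears at level 2.

2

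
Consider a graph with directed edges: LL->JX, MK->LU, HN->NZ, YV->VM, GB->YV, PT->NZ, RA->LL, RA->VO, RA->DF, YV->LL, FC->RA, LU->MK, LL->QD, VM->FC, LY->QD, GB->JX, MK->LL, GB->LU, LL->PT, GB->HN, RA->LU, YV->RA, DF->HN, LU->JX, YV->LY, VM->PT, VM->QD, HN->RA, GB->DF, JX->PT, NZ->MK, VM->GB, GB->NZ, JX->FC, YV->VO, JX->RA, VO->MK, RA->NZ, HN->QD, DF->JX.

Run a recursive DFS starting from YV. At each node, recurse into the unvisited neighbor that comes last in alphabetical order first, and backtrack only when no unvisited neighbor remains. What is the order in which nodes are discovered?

YV VO MK LU JX RA NZ LL QD PT DF HN FC VM GB LY

Visit YV
YV → VO
VO → MK
MK → LU
LU → JX
JX → RA
RA → NZ
RA → LL
LL → QD
LL → PT
RA → DF
DF → HN
JX → FC
YV → VM
VM → GB
YV → LY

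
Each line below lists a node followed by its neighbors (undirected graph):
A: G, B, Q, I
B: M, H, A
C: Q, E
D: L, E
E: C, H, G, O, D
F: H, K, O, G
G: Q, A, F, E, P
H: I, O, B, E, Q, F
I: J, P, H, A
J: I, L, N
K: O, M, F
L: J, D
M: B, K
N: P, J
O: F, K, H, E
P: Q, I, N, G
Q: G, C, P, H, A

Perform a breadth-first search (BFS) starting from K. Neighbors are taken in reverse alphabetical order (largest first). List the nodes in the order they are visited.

K -> O -> M -> F -> H -> E -> B -> G -> Q -> I -> D -> C -> A -> P -> J -> L -> N

Visit K; enqueue O, M, F → queue [O, M, F]
Visit O; enqueue H, E → queue [M, F, H, E]
Visit M; enqueue B → queue [F, H, E, B]
Visit F; enqueue G → queue [H, E, B, G]
Visit H; enqueue Q, I → queue [E, B, G, Q, I]
Visit E; enqueue D, C → queue [B, G, Q, I, D, C]
Visit B; enqueue A → queue [G, Q, I, D, C, A]
Visit G; enqueue P → queue [Q, I, D, C, A, P]
Visit Q → queue [I, D, C, A, P]
Visit I; enqueue J → queue [D, C, A, P, J]
Visit D; enqueue L → queue [C, A, P, J, L]
Visit C → queue [A, P, J, L]
Visit A → queue [P, J, L]
Visit P; enqueue N → queue [J, L, N]
Visit J → queue [L, N]
Visit L → queue [N]
Visit N → queue []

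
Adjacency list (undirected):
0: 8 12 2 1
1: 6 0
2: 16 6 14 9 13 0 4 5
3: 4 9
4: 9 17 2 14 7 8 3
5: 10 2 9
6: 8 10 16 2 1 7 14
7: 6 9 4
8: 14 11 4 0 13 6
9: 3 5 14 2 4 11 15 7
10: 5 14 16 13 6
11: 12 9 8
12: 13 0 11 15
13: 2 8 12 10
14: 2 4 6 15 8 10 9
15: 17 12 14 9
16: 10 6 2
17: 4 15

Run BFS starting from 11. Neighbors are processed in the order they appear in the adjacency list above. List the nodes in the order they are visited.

11 → 12 → 9 → 8 → 13 → 0 → 15 → 3 → 5 → 14 → 2 → 4 → 7 → 6 → 10 → 1 → 17 → 16

Visit 11; enqueue 12, 9, 8 → queue [12, 9, 8]
Visit 12; enqueue 13, 0, 15 → queue [9, 8, 13, 0, 15]
Visit 9; enqueue 3, 5, 14, 2, 4, 7 → queue [8, 13, 0, 15, 3, 5, 14, 2, 4, 7]
Visit 8; enqueue 6 → queue [13, 0, 15, 3, 5, 14, 2, 4, 7, 6]
Visit 13; enqueue 10 → queue [0, 15, 3, 5, 14, 2, 4, 7, 6, 10]
Visit 0; enqueue 1 → queue [15, 3, 5, 14, 2, 4, 7, 6, 10, 1]
Visit 15; enqueue 17 → queue [3, 5, 14, 2, 4, 7, 6, 10, 1, 17]
Visit 3 → queue [5, 14, 2, 4, 7, 6, 10, 1, 17]
Visit 5 → queue [14, 2, 4, 7, 6, 10, 1, 17]
Visit 14 → queue [2, 4, 7, 6, 10, 1, 17]
Visit 2; enqueue 16 → queue [4, 7, 6, 10, 1, 17, 16]
Visit 4 → queue [7, 6, 10, 1, 17, 16]
Visit 7 → queue [6, 10, 1, 17, 16]
Visit 6 → queue [10, 1, 17, 16]
Visit 10 → queue [1, 17, 16]
Visit 1 → queue [17, 16]
Visit 17 → queue [16]
Visit 16 → queue []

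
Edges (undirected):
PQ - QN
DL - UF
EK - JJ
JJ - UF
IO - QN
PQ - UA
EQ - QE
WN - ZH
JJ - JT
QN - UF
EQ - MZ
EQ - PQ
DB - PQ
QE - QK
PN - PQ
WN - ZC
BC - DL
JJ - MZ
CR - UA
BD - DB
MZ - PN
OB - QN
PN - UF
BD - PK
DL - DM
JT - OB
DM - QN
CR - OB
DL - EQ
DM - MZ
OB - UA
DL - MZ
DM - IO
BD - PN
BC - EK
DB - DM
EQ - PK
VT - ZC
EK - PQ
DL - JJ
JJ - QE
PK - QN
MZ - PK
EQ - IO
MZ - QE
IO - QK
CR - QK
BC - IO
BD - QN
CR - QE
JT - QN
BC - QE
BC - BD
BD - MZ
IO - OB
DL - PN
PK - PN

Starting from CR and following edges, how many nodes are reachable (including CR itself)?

21

BFS from CR visits: CR, OB, QE, QK, UA, IO, JT, QN, BC, EQ, JJ, MZ, PQ, DM, BD, PK, UF, DL, EK, PN, DB
Reachable nodes: 21 of 25 total.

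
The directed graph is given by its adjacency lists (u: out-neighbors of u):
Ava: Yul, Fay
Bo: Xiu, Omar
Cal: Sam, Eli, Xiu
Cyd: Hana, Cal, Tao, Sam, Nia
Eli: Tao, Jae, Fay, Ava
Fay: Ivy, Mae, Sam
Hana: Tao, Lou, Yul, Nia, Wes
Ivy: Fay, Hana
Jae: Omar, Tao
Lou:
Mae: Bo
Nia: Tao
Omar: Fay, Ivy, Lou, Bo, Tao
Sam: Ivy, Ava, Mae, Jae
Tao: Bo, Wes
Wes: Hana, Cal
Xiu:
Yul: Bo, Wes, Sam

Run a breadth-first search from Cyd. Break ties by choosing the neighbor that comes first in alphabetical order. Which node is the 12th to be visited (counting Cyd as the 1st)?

Ava

Visit Cyd; enqueue Cal, Hana, Nia, Sam, Tao → queue [Cal, Hana, Nia, Sam, Tao]
Visit Cal; enqueue Eli, Xiu → queue [Hana, Nia, Sam, Tao, Eli, Xiu]
Visit Hana; enqueue Lou, Wes, Yul → queue [Nia, Sam, Tao, Eli, Xiu, Lou, Wes, Yul]
Visit Nia → queue [Sam, Tao, Eli, Xiu, Lou, Wes, Yul]
Visit Sam; enqueue Ava, Ivy, Jae, Mae → queue [Tao, Eli, Xiu, Lou, Wes, Yul, Ava, Ivy, Jae, Mae]
Visit Tao; enqueue Bo → queue [Eli, Xiu, Lou, Wes, Yul, Ava, Ivy, Jae, Mae, Bo]
Visit Eli; enqueue Fay → queue [Xiu, Lou, Wes, Yul, Ava, Ivy, Jae, Mae, Bo, Fay]
Visit Xiu → queue [Lou, Wes, Yul, Ava, Ivy, Jae, Mae, Bo, Fay]
Visit Lou → queue [Wes, Yul, Ava, Ivy, Jae, Mae, Bo, Fay]
Visit Wes → queue [Yul, Ava, Ivy, Jae, Mae, Bo, Fay]
Visit Yul → queue [Ava, Ivy, Jae, Mae, Bo, Fay]
Visit Ava → queue [Ivy, Jae, Mae, Bo, Fay]
Visit Ivy → queue [Jae, Mae, Bo, Fay]
Visit Jae; enqueue Omar → queue [Mae, Bo, Fay, Omar]
Visit Mae → queue [Bo, Fay, Omar]
Visit Bo → queue [Fay, Omar]
Visit Fay → queue [Omar]
Visit Omar → queue []

Visit order: Cyd, Cal, Hana, Nia, Sam, Tao, Eli, Xiu, Lou, Wes, Yul, Ava, Ivy, Jae, Mae, Bo, Fay, Omar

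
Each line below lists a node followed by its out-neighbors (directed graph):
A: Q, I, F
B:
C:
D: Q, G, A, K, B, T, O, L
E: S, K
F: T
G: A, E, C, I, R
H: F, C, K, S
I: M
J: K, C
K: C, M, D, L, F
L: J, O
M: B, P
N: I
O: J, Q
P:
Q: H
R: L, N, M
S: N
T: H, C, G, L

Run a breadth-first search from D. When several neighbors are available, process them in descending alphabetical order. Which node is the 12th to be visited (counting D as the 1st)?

J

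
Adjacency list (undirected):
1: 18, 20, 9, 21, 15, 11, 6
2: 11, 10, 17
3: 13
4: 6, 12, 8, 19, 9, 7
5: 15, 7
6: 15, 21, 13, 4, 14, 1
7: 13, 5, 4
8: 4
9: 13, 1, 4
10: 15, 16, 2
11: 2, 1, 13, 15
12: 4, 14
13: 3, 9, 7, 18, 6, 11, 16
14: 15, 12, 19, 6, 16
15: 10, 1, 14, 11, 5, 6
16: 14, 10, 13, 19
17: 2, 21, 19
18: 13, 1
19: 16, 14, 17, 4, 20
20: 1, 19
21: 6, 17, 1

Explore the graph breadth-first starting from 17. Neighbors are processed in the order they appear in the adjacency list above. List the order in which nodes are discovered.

17 2 21 19 11 10 6 1 16 14 4 20 13 15 18 9 12 8 7 3 5

Visit 17; enqueue 2, 21, 19 → queue [2, 21, 19]
Visit 2; enqueue 11, 10 → queue [21, 19, 11, 10]
Visit 21; enqueue 6, 1 → queue [19, 11, 10, 6, 1]
Visit 19; enqueue 16, 14, 4, 20 → queue [11, 10, 6, 1, 16, 14, 4, 20]
Visit 11; enqueue 13, 15 → queue [10, 6, 1, 16, 14, 4, 20, 13, 15]
Visit 10 → queue [6, 1, 16, 14, 4, 20, 13, 15]
Visit 6 → queue [1, 16, 14, 4, 20, 13, 15]
Visit 1; enqueue 18, 9 → queue [16, 14, 4, 20, 13, 15, 18, 9]
Visit 16 → queue [14, 4, 20, 13, 15, 18, 9]
Visit 14; enqueue 12 → queue [4, 20, 13, 15, 18, 9, 12]
Visit 4; enqueue 8, 7 → queue [20, 13, 15, 18, 9, 12, 8, 7]
Visit 20 → queue [13, 15, 18, 9, 12, 8, 7]
Visit 13; enqueue 3 → queue [15, 18, 9, 12, 8, 7, 3]
Visit 15; enqueue 5 → queue [18, 9, 12, 8, 7, 3, 5]
Visit 18 → queue [9, 12, 8, 7, 3, 5]
Visit 9 → queue [12, 8, 7, 3, 5]
Visit 12 → queue [8, 7, 3, 5]
Visit 8 → queue [7, 3, 5]
Visit 7 → queue [3, 5]
Visit 3 → queue [5]
Visit 5 → queue []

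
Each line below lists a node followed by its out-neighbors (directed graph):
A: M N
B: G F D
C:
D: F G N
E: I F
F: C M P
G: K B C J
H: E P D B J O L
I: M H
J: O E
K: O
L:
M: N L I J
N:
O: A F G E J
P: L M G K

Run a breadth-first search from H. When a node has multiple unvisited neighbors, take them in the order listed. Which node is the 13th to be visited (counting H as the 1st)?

Visit H; enqueue E, P, D, B, J, O, L → queue [E, P, D, B, J, O, L]
Visit E; enqueue I, F → queue [P, D, B, J, O, L, I, F]
Visit P; enqueue M, G, K → queue [D, B, J, O, L, I, F, M, G, K]
Visit D; enqueue N → queue [B, J, O, L, I, F, M, G, K, N]
Visit B → queue [J, O, L, I, F, M, G, K, N]
Visit J → queue [O, L, I, F, M, G, K, N]
Visit O; enqueue A → queue [L, I, F, M, G, K, N, A]
Visit L → queue [I, F, M, G, K, N, A]
Visit I → queue [F, M, G, K, N, A]
Visit F; enqueue C → queue [M, G, K, N, A, C]
Visit M → queue [G, K, N, A, C]
Visit G → queue [K, N, A, C]
Visit K → queue [N, A, C]
Visit N → queue [A, C]
Visit A → queue [C]
Visit C → queue []

Visit order: H, E, P, D, B, J, O, L, I, F, M, G, K, N, A, C

K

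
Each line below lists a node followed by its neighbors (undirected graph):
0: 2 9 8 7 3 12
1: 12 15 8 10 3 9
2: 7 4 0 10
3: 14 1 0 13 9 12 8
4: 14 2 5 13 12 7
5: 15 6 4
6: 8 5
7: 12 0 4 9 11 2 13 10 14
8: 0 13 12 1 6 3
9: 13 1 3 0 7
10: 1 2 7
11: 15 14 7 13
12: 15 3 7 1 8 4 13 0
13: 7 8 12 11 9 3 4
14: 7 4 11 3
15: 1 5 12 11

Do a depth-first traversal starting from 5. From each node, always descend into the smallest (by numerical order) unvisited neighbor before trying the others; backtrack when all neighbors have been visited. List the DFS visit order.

Visit 5
5 → 4
4 → 2
2 → 0
0 → 3
3 → 1
1 → 8
8 → 6
8 → 12
12 → 7
7 → 9
9 → 13
13 → 11
11 → 14
11 → 15
7 → 10

5, 4, 2, 0, 3, 1, 8, 6, 12, 7, 9, 13, 11, 14, 15, 10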